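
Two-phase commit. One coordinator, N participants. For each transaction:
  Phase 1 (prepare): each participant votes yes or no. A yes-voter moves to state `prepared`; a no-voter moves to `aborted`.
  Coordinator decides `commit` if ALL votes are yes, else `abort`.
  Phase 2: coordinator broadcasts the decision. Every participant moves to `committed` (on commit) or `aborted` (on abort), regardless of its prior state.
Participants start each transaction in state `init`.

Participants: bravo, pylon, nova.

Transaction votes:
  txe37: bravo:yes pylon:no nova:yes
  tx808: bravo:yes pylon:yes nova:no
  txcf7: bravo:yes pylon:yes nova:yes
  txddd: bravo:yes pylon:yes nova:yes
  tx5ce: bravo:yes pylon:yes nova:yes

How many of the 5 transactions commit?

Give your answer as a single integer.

txe37: no from pylon -> abort (commits=0)
tx808: no from nova -> abort (commits=0)
txcf7: all yes -> commit (commits=1)
txddd: all yes -> commit (commits=2)
tx5ce: all yes -> commit (commits=3)

Answer: 3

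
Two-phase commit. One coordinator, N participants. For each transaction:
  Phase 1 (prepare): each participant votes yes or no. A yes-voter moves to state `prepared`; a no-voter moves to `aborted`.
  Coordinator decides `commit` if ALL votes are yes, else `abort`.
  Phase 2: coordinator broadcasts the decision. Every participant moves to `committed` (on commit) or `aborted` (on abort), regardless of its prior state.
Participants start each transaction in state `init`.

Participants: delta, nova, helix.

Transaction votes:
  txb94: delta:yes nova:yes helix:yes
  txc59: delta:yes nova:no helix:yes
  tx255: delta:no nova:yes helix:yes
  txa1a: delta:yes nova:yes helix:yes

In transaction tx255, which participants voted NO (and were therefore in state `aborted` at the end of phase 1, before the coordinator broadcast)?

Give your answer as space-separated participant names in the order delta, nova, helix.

Answer: delta

Derivation:
Txn tx255 phase 1: delta no -> aborted; nova yes -> prepared; helix yes -> prepared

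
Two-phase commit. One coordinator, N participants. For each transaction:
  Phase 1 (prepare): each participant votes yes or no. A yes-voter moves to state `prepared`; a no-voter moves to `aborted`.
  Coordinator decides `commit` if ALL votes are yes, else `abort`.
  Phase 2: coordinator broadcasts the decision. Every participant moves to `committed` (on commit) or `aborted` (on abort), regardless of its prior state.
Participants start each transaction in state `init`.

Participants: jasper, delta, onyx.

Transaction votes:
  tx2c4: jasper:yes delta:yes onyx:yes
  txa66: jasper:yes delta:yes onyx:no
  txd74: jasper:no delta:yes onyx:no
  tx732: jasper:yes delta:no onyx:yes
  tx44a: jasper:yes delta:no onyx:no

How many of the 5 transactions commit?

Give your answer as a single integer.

Answer: 1

Derivation:
tx2c4: all yes -> commit (commits=1)
txa66: no from onyx -> abort (commits=1)
txd74: no from jasper, onyx -> abort (commits=1)
tx732: no from delta -> abort (commits=1)
tx44a: no from delta, onyx -> abort (commits=1)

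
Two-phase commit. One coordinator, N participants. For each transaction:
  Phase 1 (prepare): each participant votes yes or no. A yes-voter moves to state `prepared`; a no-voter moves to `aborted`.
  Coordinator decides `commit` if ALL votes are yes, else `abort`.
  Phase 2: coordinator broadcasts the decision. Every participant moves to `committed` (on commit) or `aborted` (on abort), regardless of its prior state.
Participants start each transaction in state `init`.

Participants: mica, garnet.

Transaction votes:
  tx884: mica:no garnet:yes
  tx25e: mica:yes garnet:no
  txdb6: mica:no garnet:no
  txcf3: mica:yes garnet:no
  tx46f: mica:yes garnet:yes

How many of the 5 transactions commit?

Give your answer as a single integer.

Answer: 1

Derivation:
tx884: no from mica -> abort (commits=0)
tx25e: no from garnet -> abort (commits=0)
txdb6: no from mica, garnet -> abort (commits=0)
txcf3: no from garnet -> abort (commits=0)
tx46f: all yes -> commit (commits=1)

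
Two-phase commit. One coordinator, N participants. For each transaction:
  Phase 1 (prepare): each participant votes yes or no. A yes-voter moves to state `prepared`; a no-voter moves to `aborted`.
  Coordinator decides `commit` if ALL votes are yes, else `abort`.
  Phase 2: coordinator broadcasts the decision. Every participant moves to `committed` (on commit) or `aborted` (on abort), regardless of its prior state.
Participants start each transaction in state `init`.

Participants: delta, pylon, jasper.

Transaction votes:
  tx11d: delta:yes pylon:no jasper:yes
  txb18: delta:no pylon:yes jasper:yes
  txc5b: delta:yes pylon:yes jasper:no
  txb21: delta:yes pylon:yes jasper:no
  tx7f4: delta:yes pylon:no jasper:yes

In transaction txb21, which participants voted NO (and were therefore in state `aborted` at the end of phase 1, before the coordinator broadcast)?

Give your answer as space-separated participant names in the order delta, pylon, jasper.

Answer: jasper

Derivation:
Txn txb21 phase 1: delta yes -> prepared; pylon yes -> prepared; jasper no -> aborted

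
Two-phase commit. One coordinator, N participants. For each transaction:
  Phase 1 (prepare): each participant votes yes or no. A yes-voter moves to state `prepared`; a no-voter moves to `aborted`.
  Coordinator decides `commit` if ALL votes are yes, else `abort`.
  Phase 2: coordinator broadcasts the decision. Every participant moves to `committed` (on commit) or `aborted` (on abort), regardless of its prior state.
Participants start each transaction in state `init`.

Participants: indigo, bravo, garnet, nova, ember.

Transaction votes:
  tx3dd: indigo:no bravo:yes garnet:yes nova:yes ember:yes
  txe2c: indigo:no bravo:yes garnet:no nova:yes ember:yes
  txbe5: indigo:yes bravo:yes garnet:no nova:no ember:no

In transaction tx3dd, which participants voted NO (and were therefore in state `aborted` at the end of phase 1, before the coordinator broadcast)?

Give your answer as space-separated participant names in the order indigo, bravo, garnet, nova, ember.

Txn tx3dd phase 1: indigo no -> aborted; bravo yes -> prepared; garnet yes -> prepared; nova yes -> prepared; ember yes -> prepared

Answer: indigo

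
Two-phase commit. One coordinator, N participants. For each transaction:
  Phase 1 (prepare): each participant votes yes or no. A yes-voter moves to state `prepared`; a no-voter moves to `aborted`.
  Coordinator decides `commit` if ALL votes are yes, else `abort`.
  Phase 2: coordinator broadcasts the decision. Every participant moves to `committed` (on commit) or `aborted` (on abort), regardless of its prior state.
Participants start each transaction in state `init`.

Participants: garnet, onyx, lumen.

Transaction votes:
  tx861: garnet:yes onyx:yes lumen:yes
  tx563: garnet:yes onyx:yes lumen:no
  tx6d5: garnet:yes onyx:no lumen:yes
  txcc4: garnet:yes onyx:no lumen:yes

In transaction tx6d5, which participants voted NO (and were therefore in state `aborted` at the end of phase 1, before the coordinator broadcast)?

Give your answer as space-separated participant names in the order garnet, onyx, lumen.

Answer: onyx

Derivation:
Txn tx6d5 phase 1: garnet yes -> prepared; onyx no -> aborted; lumen yes -> prepared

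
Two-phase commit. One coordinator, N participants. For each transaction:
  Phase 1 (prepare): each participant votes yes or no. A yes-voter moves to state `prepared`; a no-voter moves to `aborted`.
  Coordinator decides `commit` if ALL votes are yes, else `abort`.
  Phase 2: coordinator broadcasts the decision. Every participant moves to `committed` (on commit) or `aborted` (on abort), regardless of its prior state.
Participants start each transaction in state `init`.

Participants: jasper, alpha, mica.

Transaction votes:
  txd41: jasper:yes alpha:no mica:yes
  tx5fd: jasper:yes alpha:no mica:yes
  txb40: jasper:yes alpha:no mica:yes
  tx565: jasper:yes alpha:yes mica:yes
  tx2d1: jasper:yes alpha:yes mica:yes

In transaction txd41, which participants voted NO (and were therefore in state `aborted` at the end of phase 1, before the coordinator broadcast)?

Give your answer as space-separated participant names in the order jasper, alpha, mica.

Txn txd41 phase 1: jasper yes -> prepared; alpha no -> aborted; mica yes -> prepared

Answer: alpha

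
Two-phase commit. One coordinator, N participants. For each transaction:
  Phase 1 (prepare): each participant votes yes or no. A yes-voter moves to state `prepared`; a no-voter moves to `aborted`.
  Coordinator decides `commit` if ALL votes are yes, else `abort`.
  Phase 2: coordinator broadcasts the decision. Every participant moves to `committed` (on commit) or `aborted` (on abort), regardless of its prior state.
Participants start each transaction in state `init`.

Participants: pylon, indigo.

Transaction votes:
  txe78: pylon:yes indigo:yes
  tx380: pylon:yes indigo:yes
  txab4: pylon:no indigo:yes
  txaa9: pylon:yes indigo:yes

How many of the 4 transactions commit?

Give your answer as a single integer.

Answer: 3

Derivation:
txe78: all yes -> commit (commits=1)
tx380: all yes -> commit (commits=2)
txab4: no from pylon -> abort (commits=2)
txaa9: all yes -> commit (commits=3)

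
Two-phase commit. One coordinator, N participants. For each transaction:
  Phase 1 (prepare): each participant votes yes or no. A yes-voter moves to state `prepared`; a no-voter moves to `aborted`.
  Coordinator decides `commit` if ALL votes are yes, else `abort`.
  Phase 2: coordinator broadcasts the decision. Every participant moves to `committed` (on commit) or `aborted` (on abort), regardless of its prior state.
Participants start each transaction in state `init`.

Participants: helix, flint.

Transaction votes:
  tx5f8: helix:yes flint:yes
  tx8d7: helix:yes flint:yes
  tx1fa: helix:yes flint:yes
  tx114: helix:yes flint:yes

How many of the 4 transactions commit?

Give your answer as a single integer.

Answer: 4

Derivation:
tx5f8: all yes -> commit (commits=1)
tx8d7: all yes -> commit (commits=2)
tx1fa: all yes -> commit (commits=3)
tx114: all yes -> commit (commits=4)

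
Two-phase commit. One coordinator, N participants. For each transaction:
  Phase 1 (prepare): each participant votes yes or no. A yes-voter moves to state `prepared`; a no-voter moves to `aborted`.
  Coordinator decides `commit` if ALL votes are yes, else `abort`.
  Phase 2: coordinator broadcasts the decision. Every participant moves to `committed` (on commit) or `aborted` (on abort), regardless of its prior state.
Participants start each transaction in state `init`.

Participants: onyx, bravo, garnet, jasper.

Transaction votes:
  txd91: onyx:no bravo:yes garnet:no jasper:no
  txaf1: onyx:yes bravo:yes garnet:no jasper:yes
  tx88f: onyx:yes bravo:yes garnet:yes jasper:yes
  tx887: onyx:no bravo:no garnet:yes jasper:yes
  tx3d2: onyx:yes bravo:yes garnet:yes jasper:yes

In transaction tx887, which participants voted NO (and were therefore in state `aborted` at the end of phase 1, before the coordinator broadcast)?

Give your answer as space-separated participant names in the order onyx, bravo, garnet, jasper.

Answer: onyx bravo

Derivation:
Txn tx887 phase 1: onyx no -> aborted; bravo no -> aborted; garnet yes -> prepared; jasper yes -> prepared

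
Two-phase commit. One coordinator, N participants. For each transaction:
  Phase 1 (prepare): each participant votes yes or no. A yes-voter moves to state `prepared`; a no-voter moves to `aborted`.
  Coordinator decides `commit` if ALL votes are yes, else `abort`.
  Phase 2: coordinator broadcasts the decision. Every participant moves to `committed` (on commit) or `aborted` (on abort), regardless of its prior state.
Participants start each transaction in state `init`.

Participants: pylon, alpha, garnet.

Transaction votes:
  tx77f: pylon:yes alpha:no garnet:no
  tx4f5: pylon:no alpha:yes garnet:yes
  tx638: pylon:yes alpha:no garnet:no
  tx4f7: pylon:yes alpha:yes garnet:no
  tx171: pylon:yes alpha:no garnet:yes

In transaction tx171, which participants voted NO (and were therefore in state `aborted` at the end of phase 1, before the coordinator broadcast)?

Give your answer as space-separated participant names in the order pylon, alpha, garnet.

Answer: alpha

Derivation:
Txn tx171 phase 1: pylon yes -> prepared; alpha no -> aborted; garnet yes -> prepared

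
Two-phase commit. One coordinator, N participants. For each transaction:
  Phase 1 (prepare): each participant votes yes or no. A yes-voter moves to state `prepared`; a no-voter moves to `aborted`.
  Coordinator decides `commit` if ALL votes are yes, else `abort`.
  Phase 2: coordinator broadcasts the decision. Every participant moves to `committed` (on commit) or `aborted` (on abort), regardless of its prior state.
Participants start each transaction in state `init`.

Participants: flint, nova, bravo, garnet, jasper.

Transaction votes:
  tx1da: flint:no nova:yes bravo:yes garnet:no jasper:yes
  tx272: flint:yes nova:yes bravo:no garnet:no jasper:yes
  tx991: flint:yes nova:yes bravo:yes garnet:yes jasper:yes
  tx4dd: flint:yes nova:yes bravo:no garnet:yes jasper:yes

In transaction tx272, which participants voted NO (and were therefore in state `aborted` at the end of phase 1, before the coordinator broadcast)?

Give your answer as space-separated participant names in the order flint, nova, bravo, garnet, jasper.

Answer: bravo garnet

Derivation:
Txn tx272 phase 1: flint yes -> prepared; nova yes -> prepared; bravo no -> aborted; garnet no -> aborted; jasper yes -> prepared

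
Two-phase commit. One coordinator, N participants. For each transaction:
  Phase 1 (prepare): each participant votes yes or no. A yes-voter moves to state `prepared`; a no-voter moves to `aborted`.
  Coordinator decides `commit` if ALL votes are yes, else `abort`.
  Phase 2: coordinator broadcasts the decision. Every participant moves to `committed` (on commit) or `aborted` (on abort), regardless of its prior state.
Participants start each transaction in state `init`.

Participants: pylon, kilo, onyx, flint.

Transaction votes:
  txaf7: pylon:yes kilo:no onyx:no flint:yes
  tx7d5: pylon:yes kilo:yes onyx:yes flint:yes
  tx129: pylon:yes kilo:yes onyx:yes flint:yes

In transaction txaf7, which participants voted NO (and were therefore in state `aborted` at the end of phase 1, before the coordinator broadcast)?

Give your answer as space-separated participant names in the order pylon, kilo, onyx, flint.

Txn txaf7 phase 1: pylon yes -> prepared; kilo no -> aborted; onyx no -> aborted; flint yes -> prepared

Answer: kilo onyx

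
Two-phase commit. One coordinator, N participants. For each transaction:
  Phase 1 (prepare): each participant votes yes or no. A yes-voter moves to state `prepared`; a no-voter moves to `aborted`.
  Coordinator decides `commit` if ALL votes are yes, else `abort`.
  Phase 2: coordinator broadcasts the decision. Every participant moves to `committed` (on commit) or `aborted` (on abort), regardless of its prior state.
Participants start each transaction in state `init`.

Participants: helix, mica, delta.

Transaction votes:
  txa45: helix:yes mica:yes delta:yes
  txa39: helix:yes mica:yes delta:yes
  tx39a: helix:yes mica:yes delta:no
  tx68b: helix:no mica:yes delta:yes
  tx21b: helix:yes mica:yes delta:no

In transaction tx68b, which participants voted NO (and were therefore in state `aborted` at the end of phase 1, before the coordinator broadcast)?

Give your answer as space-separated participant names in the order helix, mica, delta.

Answer: helix

Derivation:
Txn tx68b phase 1: helix no -> aborted; mica yes -> prepared; delta yes -> prepared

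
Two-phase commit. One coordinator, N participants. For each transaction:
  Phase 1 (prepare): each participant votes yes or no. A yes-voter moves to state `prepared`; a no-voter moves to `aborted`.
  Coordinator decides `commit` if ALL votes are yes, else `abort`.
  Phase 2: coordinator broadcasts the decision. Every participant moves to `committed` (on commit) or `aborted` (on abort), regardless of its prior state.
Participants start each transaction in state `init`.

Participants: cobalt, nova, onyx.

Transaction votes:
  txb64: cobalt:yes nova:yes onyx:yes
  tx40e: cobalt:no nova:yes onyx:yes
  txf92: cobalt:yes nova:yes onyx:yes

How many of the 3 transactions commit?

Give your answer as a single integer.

Answer: 2

Derivation:
txb64: all yes -> commit (commits=1)
tx40e: no from cobalt -> abort (commits=1)
txf92: all yes -> commit (commits=2)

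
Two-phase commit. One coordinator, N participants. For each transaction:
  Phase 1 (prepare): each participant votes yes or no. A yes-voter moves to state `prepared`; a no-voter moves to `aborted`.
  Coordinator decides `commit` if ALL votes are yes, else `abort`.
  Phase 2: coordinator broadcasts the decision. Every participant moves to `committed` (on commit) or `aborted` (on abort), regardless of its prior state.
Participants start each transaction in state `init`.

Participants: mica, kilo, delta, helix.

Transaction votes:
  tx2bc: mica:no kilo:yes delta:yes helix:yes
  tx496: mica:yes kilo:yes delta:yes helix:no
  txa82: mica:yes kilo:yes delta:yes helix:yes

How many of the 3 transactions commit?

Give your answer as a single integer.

tx2bc: no from mica -> abort (commits=0)
tx496: no from helix -> abort (commits=0)
txa82: all yes -> commit (commits=1)

Answer: 1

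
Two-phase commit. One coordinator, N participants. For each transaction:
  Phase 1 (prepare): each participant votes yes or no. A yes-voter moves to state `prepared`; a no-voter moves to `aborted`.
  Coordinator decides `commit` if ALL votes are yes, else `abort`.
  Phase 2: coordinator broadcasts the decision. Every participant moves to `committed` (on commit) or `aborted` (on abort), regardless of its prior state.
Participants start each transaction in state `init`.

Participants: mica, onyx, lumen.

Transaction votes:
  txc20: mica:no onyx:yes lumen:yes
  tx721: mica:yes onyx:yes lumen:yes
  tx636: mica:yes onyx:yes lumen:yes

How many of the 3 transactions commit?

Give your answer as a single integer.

txc20: no from mica -> abort (commits=0)
tx721: all yes -> commit (commits=1)
tx636: all yes -> commit (commits=2)

Answer: 2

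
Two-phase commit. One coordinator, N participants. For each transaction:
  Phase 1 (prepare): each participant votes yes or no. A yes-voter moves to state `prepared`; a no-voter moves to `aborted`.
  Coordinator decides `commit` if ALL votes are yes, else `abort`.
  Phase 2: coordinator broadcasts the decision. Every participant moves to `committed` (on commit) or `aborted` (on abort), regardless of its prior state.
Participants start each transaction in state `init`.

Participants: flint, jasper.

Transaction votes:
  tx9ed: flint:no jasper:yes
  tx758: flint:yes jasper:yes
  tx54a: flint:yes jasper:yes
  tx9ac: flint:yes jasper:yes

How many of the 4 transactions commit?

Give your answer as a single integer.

tx9ed: no from flint -> abort (commits=0)
tx758: all yes -> commit (commits=1)
tx54a: all yes -> commit (commits=2)
tx9ac: all yes -> commit (commits=3)

Answer: 3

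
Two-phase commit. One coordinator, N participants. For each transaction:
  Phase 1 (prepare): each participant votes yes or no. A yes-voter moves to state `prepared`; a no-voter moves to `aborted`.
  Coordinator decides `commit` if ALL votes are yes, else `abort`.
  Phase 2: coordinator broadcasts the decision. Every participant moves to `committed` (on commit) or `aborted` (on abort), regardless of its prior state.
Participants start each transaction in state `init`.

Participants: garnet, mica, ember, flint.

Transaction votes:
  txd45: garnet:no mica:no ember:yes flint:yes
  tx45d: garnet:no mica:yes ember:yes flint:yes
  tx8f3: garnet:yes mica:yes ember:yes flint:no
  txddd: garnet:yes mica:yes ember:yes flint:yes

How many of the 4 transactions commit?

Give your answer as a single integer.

Answer: 1

Derivation:
txd45: no from garnet, mica -> abort (commits=0)
tx45d: no from garnet -> abort (commits=0)
tx8f3: no from flint -> abort (commits=0)
txddd: all yes -> commit (commits=1)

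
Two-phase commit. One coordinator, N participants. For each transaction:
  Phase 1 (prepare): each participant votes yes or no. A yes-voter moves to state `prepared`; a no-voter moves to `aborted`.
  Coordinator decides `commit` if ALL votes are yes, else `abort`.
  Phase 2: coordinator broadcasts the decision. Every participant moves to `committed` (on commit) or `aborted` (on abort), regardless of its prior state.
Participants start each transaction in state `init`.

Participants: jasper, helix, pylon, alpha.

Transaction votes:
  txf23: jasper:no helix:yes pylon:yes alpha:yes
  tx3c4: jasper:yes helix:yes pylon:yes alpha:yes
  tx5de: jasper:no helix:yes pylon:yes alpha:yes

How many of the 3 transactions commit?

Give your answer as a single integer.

Answer: 1

Derivation:
txf23: no from jasper -> abort (commits=0)
tx3c4: all yes -> commit (commits=1)
tx5de: no from jasper -> abort (commits=1)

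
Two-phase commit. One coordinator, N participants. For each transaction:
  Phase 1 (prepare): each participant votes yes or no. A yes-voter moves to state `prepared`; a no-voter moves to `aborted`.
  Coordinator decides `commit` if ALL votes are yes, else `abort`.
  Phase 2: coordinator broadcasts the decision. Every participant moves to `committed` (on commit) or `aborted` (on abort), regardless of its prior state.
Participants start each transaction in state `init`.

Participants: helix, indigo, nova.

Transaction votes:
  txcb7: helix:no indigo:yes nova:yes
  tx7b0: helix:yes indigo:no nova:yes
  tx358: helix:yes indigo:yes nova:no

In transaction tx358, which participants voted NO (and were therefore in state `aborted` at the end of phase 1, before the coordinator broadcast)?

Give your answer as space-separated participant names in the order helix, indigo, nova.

Txn tx358 phase 1: helix yes -> prepared; indigo yes -> prepared; nova no -> aborted

Answer: nova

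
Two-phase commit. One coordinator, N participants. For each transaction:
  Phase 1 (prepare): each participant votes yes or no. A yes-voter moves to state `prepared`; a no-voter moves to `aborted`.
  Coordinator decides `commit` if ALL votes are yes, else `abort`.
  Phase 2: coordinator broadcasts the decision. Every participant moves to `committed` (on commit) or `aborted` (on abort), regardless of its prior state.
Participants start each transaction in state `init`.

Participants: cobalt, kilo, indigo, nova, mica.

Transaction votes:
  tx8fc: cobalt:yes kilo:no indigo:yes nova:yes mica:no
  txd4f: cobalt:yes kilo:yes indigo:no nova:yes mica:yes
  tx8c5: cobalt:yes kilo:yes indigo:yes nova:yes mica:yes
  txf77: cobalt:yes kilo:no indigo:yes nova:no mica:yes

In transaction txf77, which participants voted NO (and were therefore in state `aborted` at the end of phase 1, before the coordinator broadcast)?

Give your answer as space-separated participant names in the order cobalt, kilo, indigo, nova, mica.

Txn txf77 phase 1: cobalt yes -> prepared; kilo no -> aborted; indigo yes -> prepared; nova no -> aborted; mica yes -> prepared

Answer: kilo nova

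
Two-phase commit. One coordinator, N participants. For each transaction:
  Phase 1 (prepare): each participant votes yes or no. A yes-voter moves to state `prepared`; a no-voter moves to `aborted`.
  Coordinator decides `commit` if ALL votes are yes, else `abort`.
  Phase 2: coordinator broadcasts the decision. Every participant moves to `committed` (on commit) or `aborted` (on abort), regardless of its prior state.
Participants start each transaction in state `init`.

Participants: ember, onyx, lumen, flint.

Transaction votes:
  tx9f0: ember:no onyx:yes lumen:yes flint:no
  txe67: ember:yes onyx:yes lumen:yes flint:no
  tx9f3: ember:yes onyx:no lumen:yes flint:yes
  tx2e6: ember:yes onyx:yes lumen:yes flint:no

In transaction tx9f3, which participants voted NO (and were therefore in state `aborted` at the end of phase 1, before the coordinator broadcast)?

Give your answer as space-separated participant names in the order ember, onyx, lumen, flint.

Answer: onyx

Derivation:
Txn tx9f3 phase 1: ember yes -> prepared; onyx no -> aborted; lumen yes -> prepared; flint yes -> prepared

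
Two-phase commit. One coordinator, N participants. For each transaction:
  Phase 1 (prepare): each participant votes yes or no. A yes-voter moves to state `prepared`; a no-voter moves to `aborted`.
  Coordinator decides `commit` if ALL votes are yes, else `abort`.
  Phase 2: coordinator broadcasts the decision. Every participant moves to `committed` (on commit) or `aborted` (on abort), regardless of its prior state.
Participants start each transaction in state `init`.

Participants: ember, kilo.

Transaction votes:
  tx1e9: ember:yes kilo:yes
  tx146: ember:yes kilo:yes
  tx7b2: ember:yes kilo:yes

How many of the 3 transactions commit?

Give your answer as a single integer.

tx1e9: all yes -> commit (commits=1)
tx146: all yes -> commit (commits=2)
tx7b2: all yes -> commit (commits=3)

Answer: 3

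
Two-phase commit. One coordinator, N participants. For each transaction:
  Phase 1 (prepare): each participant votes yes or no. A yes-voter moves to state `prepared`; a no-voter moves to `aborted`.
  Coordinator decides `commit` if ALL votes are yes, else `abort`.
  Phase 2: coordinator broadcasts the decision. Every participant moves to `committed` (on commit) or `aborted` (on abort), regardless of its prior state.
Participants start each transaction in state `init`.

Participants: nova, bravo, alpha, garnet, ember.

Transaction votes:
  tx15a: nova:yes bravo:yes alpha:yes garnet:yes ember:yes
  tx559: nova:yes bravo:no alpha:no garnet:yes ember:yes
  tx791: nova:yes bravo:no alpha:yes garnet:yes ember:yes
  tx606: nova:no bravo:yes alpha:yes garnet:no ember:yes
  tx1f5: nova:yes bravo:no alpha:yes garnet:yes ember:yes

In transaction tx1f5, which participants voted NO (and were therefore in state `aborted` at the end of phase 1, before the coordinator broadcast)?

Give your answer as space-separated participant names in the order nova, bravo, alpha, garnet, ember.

Answer: bravo

Derivation:
Txn tx1f5 phase 1: nova yes -> prepared; bravo no -> aborted; alpha yes -> prepared; garnet yes -> prepared; ember yes -> prepared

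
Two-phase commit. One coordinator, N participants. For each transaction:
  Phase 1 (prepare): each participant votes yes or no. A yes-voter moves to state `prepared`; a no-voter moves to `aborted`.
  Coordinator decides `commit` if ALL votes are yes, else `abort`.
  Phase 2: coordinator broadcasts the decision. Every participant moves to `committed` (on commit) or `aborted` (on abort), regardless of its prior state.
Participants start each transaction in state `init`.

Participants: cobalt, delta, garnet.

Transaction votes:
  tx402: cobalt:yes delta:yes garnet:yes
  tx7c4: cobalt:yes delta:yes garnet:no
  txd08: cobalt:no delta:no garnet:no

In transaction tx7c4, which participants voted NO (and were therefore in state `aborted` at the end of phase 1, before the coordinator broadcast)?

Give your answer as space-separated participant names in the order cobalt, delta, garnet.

Answer: garnet

Derivation:
Txn tx7c4 phase 1: cobalt yes -> prepared; delta yes -> prepared; garnet no -> aborted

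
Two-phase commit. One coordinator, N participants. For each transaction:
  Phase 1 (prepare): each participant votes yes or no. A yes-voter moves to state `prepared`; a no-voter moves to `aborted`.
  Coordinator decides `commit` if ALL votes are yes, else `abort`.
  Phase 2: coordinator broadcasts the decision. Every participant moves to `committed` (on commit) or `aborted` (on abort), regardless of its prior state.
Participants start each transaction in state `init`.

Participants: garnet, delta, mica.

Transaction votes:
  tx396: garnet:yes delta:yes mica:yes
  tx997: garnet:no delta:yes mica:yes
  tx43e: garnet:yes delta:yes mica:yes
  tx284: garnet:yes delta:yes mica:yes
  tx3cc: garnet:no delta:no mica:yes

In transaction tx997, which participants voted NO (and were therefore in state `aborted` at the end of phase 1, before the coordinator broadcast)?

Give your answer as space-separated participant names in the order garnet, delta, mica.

Answer: garnet

Derivation:
Txn tx997 phase 1: garnet no -> aborted; delta yes -> prepared; mica yes -> prepared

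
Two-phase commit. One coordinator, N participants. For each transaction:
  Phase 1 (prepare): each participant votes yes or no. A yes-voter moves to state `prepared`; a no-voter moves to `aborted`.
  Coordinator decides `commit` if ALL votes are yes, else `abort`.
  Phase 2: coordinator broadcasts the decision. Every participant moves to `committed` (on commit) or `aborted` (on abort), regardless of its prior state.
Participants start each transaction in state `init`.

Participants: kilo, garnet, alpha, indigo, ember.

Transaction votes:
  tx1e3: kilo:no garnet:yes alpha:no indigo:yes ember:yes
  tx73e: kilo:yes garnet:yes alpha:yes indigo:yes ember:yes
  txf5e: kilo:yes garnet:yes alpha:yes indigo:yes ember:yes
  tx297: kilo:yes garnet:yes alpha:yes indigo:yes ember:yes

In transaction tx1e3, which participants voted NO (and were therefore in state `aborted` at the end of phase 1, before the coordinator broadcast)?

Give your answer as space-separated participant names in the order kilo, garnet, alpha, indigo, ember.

Answer: kilo alpha

Derivation:
Txn tx1e3 phase 1: kilo no -> aborted; garnet yes -> prepared; alpha no -> aborted; indigo yes -> prepared; ember yes -> prepared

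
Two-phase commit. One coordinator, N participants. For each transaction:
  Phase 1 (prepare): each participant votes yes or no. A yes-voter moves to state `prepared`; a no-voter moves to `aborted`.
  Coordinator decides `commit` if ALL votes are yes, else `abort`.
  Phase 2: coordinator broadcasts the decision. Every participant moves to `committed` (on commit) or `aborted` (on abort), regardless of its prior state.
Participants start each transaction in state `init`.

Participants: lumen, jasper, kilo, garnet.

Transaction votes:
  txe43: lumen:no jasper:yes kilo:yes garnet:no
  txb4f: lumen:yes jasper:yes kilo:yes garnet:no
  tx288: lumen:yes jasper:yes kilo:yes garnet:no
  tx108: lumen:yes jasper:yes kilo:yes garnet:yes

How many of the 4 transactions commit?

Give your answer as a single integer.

txe43: no from lumen, garnet -> abort (commits=0)
txb4f: no from garnet -> abort (commits=0)
tx288: no from garnet -> abort (commits=0)
tx108: all yes -> commit (commits=1)

Answer: 1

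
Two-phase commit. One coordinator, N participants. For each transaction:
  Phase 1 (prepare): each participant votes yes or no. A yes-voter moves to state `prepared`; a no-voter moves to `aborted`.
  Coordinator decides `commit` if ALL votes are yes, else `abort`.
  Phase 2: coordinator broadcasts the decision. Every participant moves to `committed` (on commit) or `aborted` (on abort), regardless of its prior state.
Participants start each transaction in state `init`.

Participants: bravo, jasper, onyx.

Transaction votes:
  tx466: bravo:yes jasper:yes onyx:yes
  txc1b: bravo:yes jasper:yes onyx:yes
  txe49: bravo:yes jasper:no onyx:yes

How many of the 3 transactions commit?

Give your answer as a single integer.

Answer: 2

Derivation:
tx466: all yes -> commit (commits=1)
txc1b: all yes -> commit (commits=2)
txe49: no from jasper -> abort (commits=2)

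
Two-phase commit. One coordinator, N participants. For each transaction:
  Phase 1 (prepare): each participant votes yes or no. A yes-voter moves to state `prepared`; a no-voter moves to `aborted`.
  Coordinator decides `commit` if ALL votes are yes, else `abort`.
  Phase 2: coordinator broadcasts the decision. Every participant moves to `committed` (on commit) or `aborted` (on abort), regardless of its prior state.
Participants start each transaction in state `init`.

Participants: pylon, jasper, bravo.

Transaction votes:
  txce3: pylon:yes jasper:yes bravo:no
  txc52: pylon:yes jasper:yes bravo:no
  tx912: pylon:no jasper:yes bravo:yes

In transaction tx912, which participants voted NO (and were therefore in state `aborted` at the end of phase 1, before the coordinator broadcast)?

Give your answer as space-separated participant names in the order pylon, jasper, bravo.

Answer: pylon

Derivation:
Txn tx912 phase 1: pylon no -> aborted; jasper yes -> prepared; bravo yes -> prepared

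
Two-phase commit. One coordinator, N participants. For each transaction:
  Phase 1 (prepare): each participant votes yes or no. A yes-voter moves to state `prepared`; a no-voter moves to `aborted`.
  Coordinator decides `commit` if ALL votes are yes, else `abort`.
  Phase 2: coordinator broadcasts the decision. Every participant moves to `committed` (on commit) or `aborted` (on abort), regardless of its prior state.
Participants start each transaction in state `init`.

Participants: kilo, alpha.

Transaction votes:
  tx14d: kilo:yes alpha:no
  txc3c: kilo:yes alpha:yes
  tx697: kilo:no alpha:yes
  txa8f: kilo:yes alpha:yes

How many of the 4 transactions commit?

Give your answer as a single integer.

Answer: 2

Derivation:
tx14d: no from alpha -> abort (commits=0)
txc3c: all yes -> commit (commits=1)
tx697: no from kilo -> abort (commits=1)
txa8f: all yes -> commit (commits=2)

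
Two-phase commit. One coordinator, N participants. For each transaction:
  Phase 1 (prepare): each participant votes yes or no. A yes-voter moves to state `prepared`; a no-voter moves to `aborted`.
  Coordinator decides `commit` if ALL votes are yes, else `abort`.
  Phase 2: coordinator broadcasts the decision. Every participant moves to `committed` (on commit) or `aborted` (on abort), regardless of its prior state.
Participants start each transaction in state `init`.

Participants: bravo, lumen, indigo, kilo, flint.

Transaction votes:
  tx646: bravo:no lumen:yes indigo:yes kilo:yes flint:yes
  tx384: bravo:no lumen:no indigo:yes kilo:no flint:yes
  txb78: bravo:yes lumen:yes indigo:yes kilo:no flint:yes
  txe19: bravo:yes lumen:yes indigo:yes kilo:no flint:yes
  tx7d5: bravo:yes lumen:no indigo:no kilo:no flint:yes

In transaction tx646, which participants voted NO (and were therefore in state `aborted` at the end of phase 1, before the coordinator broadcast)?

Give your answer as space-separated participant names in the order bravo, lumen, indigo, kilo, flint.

Txn tx646 phase 1: bravo no -> aborted; lumen yes -> prepared; indigo yes -> prepared; kilo yes -> prepared; flint yes -> prepared

Answer: bravo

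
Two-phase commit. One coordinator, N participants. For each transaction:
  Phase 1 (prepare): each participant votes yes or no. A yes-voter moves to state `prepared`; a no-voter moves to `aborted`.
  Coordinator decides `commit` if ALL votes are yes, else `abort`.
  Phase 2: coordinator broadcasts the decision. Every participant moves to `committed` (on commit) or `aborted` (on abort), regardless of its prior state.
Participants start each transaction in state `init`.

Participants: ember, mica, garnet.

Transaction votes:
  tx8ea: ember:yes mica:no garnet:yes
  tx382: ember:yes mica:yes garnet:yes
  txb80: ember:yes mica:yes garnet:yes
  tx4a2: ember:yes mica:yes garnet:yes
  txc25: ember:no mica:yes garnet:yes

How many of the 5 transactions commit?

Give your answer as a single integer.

Answer: 3

Derivation:
tx8ea: no from mica -> abort (commits=0)
tx382: all yes -> commit (commits=1)
txb80: all yes -> commit (commits=2)
tx4a2: all yes -> commit (commits=3)
txc25: no from ember -> abort (commits=3)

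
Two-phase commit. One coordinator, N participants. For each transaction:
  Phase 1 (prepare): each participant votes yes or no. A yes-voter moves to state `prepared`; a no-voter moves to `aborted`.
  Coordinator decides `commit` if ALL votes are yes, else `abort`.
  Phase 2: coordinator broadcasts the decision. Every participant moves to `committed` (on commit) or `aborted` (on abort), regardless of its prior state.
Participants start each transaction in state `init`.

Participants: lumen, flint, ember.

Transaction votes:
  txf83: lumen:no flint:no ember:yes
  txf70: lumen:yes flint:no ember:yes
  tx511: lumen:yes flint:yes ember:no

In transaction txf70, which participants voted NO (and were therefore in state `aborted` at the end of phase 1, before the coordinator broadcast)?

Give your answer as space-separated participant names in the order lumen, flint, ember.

Answer: flint

Derivation:
Txn txf70 phase 1: lumen yes -> prepared; flint no -> aborted; ember yes -> prepared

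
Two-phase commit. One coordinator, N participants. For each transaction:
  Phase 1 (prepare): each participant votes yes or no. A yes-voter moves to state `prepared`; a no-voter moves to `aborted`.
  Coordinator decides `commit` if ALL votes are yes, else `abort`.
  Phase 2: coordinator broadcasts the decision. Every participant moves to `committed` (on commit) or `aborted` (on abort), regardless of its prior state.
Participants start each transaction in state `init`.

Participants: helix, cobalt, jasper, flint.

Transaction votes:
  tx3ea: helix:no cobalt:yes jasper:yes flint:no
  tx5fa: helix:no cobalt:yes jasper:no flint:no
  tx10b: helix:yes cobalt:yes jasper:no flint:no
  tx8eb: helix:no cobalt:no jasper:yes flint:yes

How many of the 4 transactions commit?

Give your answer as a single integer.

tx3ea: no from helix, flint -> abort (commits=0)
tx5fa: no from helix, jasper, flint -> abort (commits=0)
tx10b: no from jasper, flint -> abort (commits=0)
tx8eb: no from helix, cobalt -> abort (commits=0)

Answer: 0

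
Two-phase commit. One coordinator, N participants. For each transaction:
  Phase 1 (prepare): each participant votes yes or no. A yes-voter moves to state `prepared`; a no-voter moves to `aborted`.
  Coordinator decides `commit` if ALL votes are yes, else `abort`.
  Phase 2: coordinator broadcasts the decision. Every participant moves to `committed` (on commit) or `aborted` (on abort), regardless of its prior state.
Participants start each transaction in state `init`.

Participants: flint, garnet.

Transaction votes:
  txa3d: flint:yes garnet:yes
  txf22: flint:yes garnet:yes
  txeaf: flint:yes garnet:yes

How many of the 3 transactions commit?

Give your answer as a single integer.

txa3d: all yes -> commit (commits=1)
txf22: all yes -> commit (commits=2)
txeaf: all yes -> commit (commits=3)

Answer: 3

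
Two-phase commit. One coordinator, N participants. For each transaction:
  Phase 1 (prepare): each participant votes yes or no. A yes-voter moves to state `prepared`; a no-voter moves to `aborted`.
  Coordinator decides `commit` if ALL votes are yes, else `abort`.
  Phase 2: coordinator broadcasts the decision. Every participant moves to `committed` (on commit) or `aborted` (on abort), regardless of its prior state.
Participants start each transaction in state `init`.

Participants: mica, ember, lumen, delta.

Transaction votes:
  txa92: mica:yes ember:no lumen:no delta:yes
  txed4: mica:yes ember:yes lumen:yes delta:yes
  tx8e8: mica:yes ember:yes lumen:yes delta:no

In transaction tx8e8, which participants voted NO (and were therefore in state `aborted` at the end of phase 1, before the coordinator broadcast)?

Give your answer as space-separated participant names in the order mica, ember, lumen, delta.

Txn tx8e8 phase 1: mica yes -> prepared; ember yes -> prepared; lumen yes -> prepared; delta no -> aborted

Answer: delta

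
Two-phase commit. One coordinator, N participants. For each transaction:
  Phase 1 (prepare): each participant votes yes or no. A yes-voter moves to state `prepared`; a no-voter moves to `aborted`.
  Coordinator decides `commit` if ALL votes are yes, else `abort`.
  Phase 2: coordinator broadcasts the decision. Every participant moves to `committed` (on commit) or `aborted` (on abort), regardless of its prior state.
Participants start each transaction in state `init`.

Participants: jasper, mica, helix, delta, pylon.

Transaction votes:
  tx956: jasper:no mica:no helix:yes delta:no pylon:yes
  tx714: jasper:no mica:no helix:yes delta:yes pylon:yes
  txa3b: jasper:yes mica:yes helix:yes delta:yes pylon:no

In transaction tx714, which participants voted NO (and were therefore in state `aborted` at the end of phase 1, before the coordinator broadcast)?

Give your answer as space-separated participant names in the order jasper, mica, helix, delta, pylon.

Answer: jasper mica

Derivation:
Txn tx714 phase 1: jasper no -> aborted; mica no -> aborted; helix yes -> prepared; delta yes -> prepared; pylon yes -> prepared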